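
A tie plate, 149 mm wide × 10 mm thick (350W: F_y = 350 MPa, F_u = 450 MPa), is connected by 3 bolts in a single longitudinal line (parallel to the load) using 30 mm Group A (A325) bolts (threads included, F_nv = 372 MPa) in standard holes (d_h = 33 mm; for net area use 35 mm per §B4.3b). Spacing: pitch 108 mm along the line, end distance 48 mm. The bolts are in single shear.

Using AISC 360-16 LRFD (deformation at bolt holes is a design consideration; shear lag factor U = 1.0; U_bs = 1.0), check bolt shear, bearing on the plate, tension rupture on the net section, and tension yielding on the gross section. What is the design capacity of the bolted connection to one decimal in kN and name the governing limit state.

384.8 kN (net-section rupture governs)

Bolt shear: A_b = π(30)²/4 = 706.86 mm². φR_n = 0.75 × 372 × 706.86 × 3 × 1 = 591.6 kN.
Bearing (10 mm plate, F_u = 450 MPa): end bolts L_c = 48 − 33/2 = 31.5, R_n = min(1.2×31.5×10×450, 2.4×30×10×450) = 170.1 kN/bolt; interior L_c = 108 − 33 = 75, R_n = 324 kN/bolt. φR_n = 0.75 × (1×170.1 + 2×324) = 613.6 kN.
Tension rupture (net): A_n = (149 − 1×35)×10 = 1140 mm² (U = 1.0, A_e = A_n). φR_n = 0.75 × 450 × 1140 = 384.8 kN.
Tension yield (gross): A_g = 149×10 = 1490 mm². φR_n = 0.90 × 350 × 1490 = 469.4 kN.
Governing: min(591.6, 613.6, 384.8, 469.4) = 384.8 kN → net-section rupture.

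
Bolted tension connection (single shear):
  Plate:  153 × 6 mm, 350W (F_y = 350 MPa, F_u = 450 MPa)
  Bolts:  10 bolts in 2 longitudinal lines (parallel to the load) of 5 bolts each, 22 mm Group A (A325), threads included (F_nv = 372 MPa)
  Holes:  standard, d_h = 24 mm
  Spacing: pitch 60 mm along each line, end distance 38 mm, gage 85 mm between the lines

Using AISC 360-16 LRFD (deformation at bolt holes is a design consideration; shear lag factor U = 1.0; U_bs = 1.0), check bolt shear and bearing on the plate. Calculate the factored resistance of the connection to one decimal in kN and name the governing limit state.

826.2 kN (bearing governs)

Bolt shear: A_b = π(22)²/4 = 380.13 mm². φR_n = 0.75 × 372 × 380.13 × 10 × 1 = 1060.6 kN.
Bearing (6 mm plate, F_u = 450 MPa): end bolts L_c = 38 − 24/2 = 26, R_n = min(1.2×26×6×450, 2.4×22×6×450) = 84.24 kN/bolt; interior L_c = 60 − 24 = 36, R_n = 116.64 kN/bolt. φR_n = 0.75 × (2×84.24 + 8×116.64) = 826.2 kN.
Governing: min(1060.6, 826.2) = 826.2 kN → bearing.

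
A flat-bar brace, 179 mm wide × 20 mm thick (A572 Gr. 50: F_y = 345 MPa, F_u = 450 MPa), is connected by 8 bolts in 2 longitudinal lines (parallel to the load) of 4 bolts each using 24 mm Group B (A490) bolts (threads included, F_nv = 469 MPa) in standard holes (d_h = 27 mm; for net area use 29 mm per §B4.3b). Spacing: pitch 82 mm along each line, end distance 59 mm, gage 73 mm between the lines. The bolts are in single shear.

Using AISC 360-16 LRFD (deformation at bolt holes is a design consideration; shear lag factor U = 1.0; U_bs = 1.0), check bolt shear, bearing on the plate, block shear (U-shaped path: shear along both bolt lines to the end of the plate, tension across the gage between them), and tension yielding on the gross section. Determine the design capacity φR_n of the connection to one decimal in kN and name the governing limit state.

1111.6 kN (gross-section yield governs)

Bolt shear: A_b = π(24)²/4 = 452.39 mm². φR_n = 0.75 × 469 × 452.39 × 8 × 1 = 1273.0 kN.
Bearing (20 mm plate, F_u = 450 MPa): end bolts L_c = 59 − 27/2 = 45.5, R_n = min(1.2×45.5×20×450, 2.4×24×20×450) = 491.4 kN/bolt; interior L_c = 82 − 27 = 55, R_n = 518.4 kN/bolt. φR_n = 0.75 × (2×491.4 + 6×518.4) = 3069.9 kN.
Block shear: shear path 2×[59+3×82] = 2×305 mm, A_gv = 12200, A_nv = 2×(305 − 3.5×29)×20 = 8140 mm²; tension across gage: (73 − 1×29)×20 = 880 mm². R_n = min(0.6×450×8140, 0.6×345×12200) + 1.0×450×880 = min(2197.8, 2525.4) + 396 = 2593.8 kN. φR_n = 0.75 × 2593.8 = 1945.4 kN.
Tension yield (gross): A_g = 179×20 = 3580 mm². φR_n = 0.90 × 345 × 3580 = 1111.6 kN.
Governing: min(1273.0, 3069.9, 1945.4, 1111.6) = 1111.6 kN → gross-section yield.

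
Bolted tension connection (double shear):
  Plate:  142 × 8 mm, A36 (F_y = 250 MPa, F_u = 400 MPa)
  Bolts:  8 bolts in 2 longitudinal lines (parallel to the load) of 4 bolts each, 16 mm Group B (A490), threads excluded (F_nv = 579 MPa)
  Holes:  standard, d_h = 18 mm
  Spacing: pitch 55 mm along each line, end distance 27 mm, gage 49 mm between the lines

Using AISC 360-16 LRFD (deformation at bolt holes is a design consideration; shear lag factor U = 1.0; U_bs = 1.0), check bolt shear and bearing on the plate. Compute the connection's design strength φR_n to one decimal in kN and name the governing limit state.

Bolt shear: A_b = π(16)²/4 = 201.06 mm². φR_n = 0.75 × 579 × 201.06 × 8 × 2 = 1397.0 kN.
Bearing (8 mm plate, F_u = 400 MPa): end bolts L_c = 27 − 18/2 = 18, R_n = min(1.2×18×8×400, 2.4×16×8×400) = 69.12 kN/bolt; interior L_c = 55 − 18 = 37, R_n = 122.88 kN/bolt. φR_n = 0.75 × (2×69.12 + 6×122.88) = 656.6 kN.
Governing: min(1397.0, 656.6) = 656.6 kN → bearing.

656.6 kN (bearing governs)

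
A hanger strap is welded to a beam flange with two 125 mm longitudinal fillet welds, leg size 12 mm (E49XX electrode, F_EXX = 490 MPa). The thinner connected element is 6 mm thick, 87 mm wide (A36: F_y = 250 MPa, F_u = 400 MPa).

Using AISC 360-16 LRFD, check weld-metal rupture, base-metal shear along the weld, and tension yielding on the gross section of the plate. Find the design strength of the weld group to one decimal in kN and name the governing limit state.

117.5 kN (gross-section yield governs)

Weld metal: throat = 0.707×12 = 8.484 mm, L = 2×125 = 250 mm. φR_n = 0.75 × 0.6 × 490 × 8.484 × 250 = 467.7 kN.
Base metal shear (6 mm plate): yield φR_n = 1.0×0.6×250×6×250 = 225.0 kN; rupture φR_n = 0.75×0.6×400×6×250 = 270.0 kN; take 225.0 kN (yield).
Tension yield (gross): A_g = 87×6 = 522 mm². φR_n = 0.90 × 250 × 522 = 117.5 kN.
Governing: min(467.7, 225.0, 117.5) = 117.5 kN → gross-section yield.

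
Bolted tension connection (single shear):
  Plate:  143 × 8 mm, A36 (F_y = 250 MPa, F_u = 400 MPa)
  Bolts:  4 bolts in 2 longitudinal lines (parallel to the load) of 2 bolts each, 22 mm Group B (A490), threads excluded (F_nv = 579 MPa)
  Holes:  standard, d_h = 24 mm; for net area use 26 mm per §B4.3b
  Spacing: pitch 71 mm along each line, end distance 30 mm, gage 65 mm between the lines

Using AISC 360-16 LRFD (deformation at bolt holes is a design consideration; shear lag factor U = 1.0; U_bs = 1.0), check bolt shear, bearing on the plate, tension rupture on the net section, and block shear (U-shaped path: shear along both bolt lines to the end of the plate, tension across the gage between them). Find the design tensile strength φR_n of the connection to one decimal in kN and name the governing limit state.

Bolt shear: A_b = π(22)²/4 = 380.13 mm². φR_n = 0.75 × 579 × 380.13 × 4 × 1 = 660.3 kN.
Bearing (8 mm plate, F_u = 400 MPa): end bolts L_c = 30 − 24/2 = 18, R_n = min(1.2×18×8×400, 2.4×22×8×400) = 69.12 kN/bolt; interior L_c = 71 − 24 = 47, R_n = 168.96 kN/bolt. φR_n = 0.75 × (2×69.12 + 2×168.96) = 357.1 kN.
Tension rupture (net): A_n = (143 − 2×26)×8 = 728 mm² (U = 1.0, A_e = A_n). φR_n = 0.75 × 400 × 728 = 218.4 kN.
Block shear: shear path 2×[30+1×71] = 2×101 mm, A_gv = 1616, A_nv = 2×(101 − 1.5×26)×8 = 992 mm²; tension across gage: (65 − 1×26)×8 = 312 mm². R_n = min(0.6×400×992, 0.6×250×1616) + 1.0×400×312 = min(238.08, 242.4) + 124.8 = 362.88 kN. φR_n = 0.75 × 362.88 = 272.2 kN.
Governing: min(660.3, 357.1, 218.4, 272.2) = 218.4 kN → net-section rupture.

218.4 kN (net-section rupture governs)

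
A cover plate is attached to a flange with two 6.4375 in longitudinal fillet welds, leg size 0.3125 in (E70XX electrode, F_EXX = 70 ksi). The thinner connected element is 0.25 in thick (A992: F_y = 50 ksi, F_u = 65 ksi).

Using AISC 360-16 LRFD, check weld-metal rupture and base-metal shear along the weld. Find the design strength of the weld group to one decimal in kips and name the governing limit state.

89.6 kips (weld metal governs)

Weld metal: throat = 0.707×0.3125 = 0.22094 in, L = 2×6.4375 = 12.875 in. φR_n = 0.75 × 0.6 × 70 × 0.22094 × 12.875 = 89.6 kips.
Base metal shear (0.25 in plate): yield φR_n = 1.0×0.6×50×0.25×12.875 = 96.6 kips; rupture φR_n = 0.75×0.6×65×0.25×12.875 = 94.1 kips; take 94.1 kips (rupture).
Governing: min(89.6, 94.1) = 89.6 kips → weld metal.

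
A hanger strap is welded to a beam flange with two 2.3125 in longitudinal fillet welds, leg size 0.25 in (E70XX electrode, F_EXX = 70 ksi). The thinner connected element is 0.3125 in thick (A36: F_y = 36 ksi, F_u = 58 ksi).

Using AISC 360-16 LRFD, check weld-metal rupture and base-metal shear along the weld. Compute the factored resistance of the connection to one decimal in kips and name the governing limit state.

25.8 kips (weld metal governs)

Weld metal: throat = 0.707×0.25 = 0.17675 in, L = 2×2.3125 = 4.625 in. φR_n = 0.75 × 0.6 × 70 × 0.17675 × 4.625 = 25.8 kips.
Base metal shear (0.3125 in plate): yield φR_n = 1.0×0.6×36×0.3125×4.625 = 31.2 kips; rupture φR_n = 0.75×0.6×58×0.3125×4.625 = 37.7 kips; take 31.2 kips (yield).
Governing: min(25.8, 31.2) = 25.8 kips → weld metal.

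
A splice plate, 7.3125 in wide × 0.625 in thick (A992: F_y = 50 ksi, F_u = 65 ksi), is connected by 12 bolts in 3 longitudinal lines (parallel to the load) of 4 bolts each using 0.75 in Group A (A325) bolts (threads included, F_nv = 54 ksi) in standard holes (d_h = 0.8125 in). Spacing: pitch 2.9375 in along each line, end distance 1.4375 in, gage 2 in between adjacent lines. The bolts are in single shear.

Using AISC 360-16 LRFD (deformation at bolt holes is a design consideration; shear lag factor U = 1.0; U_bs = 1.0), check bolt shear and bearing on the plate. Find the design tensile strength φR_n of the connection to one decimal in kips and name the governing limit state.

214.7 kips (bolt shear governs)

Bolt shear: A_b = π(0.75)²/4 = 0.44179 in². φR_n = 0.75 × 54 × 0.44179 × 12 × 1 = 214.7 kips.
Bearing (0.625 in plate, F_u = 65 ksi): end bolts L_c = 1.4375 − 0.8125/2 = 1.03125, R_n = min(1.2×1.03125×0.625×65, 2.4×0.75×0.625×65) = 50.273 kips/bolt; interior L_c = 2.9375 − 0.8125 = 2.125, R_n = 73.125 kips/bolt. φR_n = 0.75 × (3×50.273 + 9×73.125) = 606.7 kips.
Governing: min(214.7, 606.7) = 214.7 kips → bolt shear.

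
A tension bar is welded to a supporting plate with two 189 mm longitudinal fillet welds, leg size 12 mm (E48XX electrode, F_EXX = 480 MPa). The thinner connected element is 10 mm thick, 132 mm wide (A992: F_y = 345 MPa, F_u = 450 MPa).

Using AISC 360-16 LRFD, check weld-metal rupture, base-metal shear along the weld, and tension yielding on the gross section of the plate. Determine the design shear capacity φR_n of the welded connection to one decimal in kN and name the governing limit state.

Weld metal: throat = 0.707×12 = 8.484 mm, L = 2×189 = 378 mm. φR_n = 0.75 × 0.6 × 480 × 8.484 × 378 = 692.7 kN.
Base metal shear (10 mm plate): yield φR_n = 1.0×0.6×345×10×378 = 782.5 kN; rupture φR_n = 0.75×0.6×450×10×378 = 765.5 kN; take 765.5 kN (rupture).
Tension yield (gross): A_g = 132×10 = 1320 mm². φR_n = 0.90 × 345 × 1320 = 409.9 kN.
Governing: min(692.7, 765.5, 409.9) = 409.9 kN → gross-section yield.

409.9 kN (gross-section yield governs)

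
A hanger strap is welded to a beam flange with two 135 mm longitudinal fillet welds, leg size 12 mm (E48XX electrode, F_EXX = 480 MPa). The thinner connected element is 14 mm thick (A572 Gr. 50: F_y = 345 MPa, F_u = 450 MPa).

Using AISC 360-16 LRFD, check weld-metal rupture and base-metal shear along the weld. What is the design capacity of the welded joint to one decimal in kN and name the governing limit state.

494.8 kN (weld metal governs)

Weld metal: throat = 0.707×12 = 8.484 mm, L = 2×135 = 270 mm. φR_n = 0.75 × 0.6 × 480 × 8.484 × 270 = 494.8 kN.
Base metal shear (14 mm plate): yield φR_n = 1.0×0.6×345×14×270 = 782.5 kN; rupture φR_n = 0.75×0.6×450×14×270 = 765.5 kN; take 765.5 kN (rupture).
Governing: min(494.8, 765.5) = 494.8 kN → weld metal.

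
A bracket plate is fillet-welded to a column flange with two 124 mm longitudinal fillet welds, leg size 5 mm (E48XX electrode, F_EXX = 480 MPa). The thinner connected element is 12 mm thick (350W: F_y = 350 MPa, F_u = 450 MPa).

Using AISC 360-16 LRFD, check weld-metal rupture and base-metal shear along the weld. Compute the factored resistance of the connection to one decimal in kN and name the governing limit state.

Weld metal: throat = 0.707×5 = 3.535 mm, L = 2×124 = 248 mm. φR_n = 0.75 × 0.6 × 480 × 3.535 × 248 = 189.4 kN.
Base metal shear (12 mm plate): yield φR_n = 1.0×0.6×350×12×248 = 625.0 kN; rupture φR_n = 0.75×0.6×450×12×248 = 602.6 kN; take 602.6 kN (rupture).
Governing: min(189.4, 602.6) = 189.4 kN → weld metal.

189.4 kN (weld metal governs)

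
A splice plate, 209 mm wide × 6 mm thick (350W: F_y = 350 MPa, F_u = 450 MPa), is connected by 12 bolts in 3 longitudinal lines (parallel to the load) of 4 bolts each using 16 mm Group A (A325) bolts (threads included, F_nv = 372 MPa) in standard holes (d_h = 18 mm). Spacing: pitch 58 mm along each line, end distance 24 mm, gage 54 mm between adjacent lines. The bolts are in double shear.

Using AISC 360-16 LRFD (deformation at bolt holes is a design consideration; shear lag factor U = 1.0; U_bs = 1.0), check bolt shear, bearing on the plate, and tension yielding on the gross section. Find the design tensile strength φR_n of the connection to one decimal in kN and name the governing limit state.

Bolt shear: A_b = π(16)²/4 = 201.06 mm². φR_n = 0.75 × 372 × 201.06 × 12 × 2 = 1346.3 kN.
Bearing (6 mm plate, F_u = 450 MPa): end bolts L_c = 24 − 18/2 = 15, R_n = min(1.2×15×6×450, 2.4×16×6×450) = 48.6 kN/bolt; interior L_c = 58 − 18 = 40, R_n = 103.68 kN/bolt. φR_n = 0.75 × (3×48.6 + 9×103.68) = 809.2 kN.
Tension yield (gross): A_g = 209×6 = 1254 mm². φR_n = 0.90 × 350 × 1254 = 395.0 kN.
Governing: min(1346.3, 809.2, 395.0) = 395.0 kN → gross-section yield.

395.0 kN (gross-section yield governs)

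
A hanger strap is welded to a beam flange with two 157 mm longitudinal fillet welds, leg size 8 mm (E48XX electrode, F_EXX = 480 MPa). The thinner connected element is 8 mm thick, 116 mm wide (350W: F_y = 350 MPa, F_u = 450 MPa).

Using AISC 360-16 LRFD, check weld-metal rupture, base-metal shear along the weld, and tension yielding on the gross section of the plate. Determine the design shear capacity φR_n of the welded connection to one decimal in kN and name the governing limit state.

Weld metal: throat = 0.707×8 = 5.656 mm, L = 2×157 = 314 mm. φR_n = 0.75 × 0.6 × 480 × 5.656 × 314 = 383.6 kN.
Base metal shear (8 mm plate): yield φR_n = 1.0×0.6×350×8×314 = 527.5 kN; rupture φR_n = 0.75×0.6×450×8×314 = 508.7 kN; take 508.7 kN (rupture).
Tension yield (gross): A_g = 116×8 = 928 mm². φR_n = 0.90 × 350 × 928 = 292.3 kN.
Governing: min(383.6, 508.7, 292.3) = 292.3 kN → gross-section yield.

292.3 kN (gross-section yield governs)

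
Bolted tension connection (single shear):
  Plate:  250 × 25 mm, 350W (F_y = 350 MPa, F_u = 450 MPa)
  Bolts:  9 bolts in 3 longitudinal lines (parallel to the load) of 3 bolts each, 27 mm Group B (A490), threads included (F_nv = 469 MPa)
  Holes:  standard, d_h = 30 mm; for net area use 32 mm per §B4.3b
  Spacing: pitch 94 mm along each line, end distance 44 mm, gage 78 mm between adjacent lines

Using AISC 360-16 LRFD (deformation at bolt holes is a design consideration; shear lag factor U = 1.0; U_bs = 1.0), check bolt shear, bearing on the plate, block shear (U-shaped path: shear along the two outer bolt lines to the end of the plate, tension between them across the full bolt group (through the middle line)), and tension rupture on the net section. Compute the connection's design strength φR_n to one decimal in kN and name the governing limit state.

Bolt shear: A_b = π(27)²/4 = 572.56 mm². φR_n = 0.75 × 469 × 572.56 × 9 × 1 = 1812.6 kN.
Bearing (25 mm plate, F_u = 450 MPa): end bolts L_c = 44 − 30/2 = 29, R_n = min(1.2×29×25×450, 2.4×27×25×450) = 391.5 kN/bolt; interior L_c = 94 − 30 = 64, R_n = 729 kN/bolt. φR_n = 0.75 × (3×391.5 + 6×729) = 4161.4 kN.
Block shear: shear path 2×[44+2×94] = 2×232 mm, A_gv = 11600, A_nv = 2×(232 − 2.5×32)×25 = 7600 mm²; tension across gage: (156 − 2×32)×25 = 2300 mm². R_n = min(0.6×450×7600, 0.6×350×11600) + 1.0×450×2300 = min(2052, 2436) + 1035 = 3087 kN. φR_n = 0.75 × 3087 = 2315.3 kN.
Tension rupture (net): A_n = (250 − 3×32)×25 = 3850 mm² (U = 1.0, A_e = A_n). φR_n = 0.75 × 450 × 3850 = 1299.4 kN.
Governing: min(1812.6, 4161.4, 2315.3, 1299.4) = 1299.4 kN → net-section rupture.

1299.4 kN (net-section rupture governs)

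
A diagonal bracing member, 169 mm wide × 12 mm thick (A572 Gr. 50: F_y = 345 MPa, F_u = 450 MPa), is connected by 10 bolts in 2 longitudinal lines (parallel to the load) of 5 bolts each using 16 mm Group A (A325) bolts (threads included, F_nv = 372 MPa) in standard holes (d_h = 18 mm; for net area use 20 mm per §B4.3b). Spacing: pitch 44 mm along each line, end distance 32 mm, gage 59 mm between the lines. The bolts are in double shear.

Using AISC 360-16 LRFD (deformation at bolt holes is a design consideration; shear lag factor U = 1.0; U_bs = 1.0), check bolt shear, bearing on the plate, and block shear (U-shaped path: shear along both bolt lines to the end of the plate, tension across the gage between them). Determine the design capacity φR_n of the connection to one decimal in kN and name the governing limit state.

731.4 kN (block shear governs)

Bolt shear: A_b = π(16)²/4 = 201.06 mm². φR_n = 0.75 × 372 × 201.06 × 10 × 2 = 1121.9 kN.
Bearing (12 mm plate, F_u = 450 MPa): end bolts L_c = 32 − 18/2 = 23, R_n = min(1.2×23×12×450, 2.4×16×12×450) = 149.04 kN/bolt; interior L_c = 44 − 18 = 26, R_n = 168.48 kN/bolt. φR_n = 0.75 × (2×149.04 + 8×168.48) = 1234.4 kN.
Block shear: shear path 2×[32+4×44] = 2×208 mm, A_gv = 4992, A_nv = 2×(208 − 4.5×20)×12 = 2832 mm²; tension across gage: (59 − 1×20)×12 = 468 mm². R_n = min(0.6×450×2832, 0.6×345×4992) + 1.0×450×468 = min(764.64, 1033.3) + 210.6 = 975.24 kN. φR_n = 0.75 × 975.24 = 731.4 kN.
Governing: min(1121.9, 1234.4, 731.4) = 731.4 kN → block shear.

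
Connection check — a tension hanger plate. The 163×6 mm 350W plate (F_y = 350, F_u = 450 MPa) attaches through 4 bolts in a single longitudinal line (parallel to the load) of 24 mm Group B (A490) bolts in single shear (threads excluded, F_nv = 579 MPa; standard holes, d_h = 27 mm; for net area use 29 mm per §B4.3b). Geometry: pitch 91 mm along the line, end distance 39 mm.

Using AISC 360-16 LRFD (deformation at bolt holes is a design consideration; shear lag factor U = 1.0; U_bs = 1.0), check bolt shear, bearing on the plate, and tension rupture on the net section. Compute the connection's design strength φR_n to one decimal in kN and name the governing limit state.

271.4 kN (net-section rupture governs)

Bolt shear: A_b = π(24)²/4 = 452.39 mm². φR_n = 0.75 × 579 × 452.39 × 4 × 1 = 785.8 kN.
Bearing (6 mm plate, F_u = 450 MPa): end bolts L_c = 39 − 27/2 = 25.5, R_n = min(1.2×25.5×6×450, 2.4×24×6×450) = 82.62 kN/bolt; interior L_c = 91 − 27 = 64, R_n = 155.52 kN/bolt. φR_n = 0.75 × (1×82.62 + 3×155.52) = 411.9 kN.
Tension rupture (net): A_n = (163 − 1×29)×6 = 804 mm² (U = 1.0, A_e = A_n). φR_n = 0.75 × 450 × 804 = 271.4 kN.
Governing: min(785.8, 411.9, 271.4) = 271.4 kN → net-section rupture.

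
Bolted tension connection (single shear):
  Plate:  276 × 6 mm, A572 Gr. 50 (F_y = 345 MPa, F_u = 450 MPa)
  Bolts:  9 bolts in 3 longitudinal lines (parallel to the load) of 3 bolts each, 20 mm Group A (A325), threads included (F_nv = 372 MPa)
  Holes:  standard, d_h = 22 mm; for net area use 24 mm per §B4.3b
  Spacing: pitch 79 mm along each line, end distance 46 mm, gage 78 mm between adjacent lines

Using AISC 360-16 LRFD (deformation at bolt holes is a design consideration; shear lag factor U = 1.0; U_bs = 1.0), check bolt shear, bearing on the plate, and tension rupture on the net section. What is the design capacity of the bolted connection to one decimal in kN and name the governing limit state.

413.1 kN (net-section rupture governs)

Bolt shear: A_b = π(20)²/4 = 314.16 mm². φR_n = 0.75 × 372 × 314.16 × 9 × 1 = 788.9 kN.
Bearing (6 mm plate, F_u = 450 MPa): end bolts L_c = 46 − 22/2 = 35, R_n = min(1.2×35×6×450, 2.4×20×6×450) = 113.4 kN/bolt; interior L_c = 79 − 22 = 57, R_n = 129.6 kN/bolt. φR_n = 0.75 × (3×113.4 + 6×129.6) = 838.4 kN.
Tension rupture (net): A_n = (276 − 3×24)×6 = 1224 mm² (U = 1.0, A_e = A_n). φR_n = 0.75 × 450 × 1224 = 413.1 kN.
Governing: min(788.9, 838.4, 413.1) = 413.1 kN → net-section rupture.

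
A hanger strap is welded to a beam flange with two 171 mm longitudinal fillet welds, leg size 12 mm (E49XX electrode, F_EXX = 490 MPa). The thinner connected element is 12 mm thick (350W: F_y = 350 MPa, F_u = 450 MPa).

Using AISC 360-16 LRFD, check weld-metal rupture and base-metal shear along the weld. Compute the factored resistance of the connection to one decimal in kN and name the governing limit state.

639.8 kN (weld metal governs)

Weld metal: throat = 0.707×12 = 8.484 mm, L = 2×171 = 342 mm. φR_n = 0.75 × 0.6 × 490 × 8.484 × 342 = 639.8 kN.
Base metal shear (12 mm plate): yield φR_n = 1.0×0.6×350×12×342 = 861.8 kN; rupture φR_n = 0.75×0.6×450×12×342 = 831.1 kN; take 831.1 kN (rupture).
Governing: min(639.8, 831.1) = 639.8 kN → weld metal.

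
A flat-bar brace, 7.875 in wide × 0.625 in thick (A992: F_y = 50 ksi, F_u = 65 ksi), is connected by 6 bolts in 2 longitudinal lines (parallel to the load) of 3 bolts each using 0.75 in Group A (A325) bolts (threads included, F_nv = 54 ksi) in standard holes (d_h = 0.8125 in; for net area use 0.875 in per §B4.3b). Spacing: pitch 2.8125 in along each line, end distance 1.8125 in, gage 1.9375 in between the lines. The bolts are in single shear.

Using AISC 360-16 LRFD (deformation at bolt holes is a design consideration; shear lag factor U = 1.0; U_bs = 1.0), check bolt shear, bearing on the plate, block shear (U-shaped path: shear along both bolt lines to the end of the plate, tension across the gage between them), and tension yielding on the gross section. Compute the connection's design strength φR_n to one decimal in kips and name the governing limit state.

Bolt shear: A_b = π(0.75)²/4 = 0.44179 in². φR_n = 0.75 × 54 × 0.44179 × 6 × 1 = 107.4 kips.
Bearing (0.625 in plate, F_u = 65 ksi): end bolts L_c = 1.8125 − 0.8125/2 = 1.40625, R_n = min(1.2×1.40625×0.625×65, 2.4×0.75×0.625×65) = 68.555 kips/bolt; interior L_c = 2.8125 − 0.8125 = 2, R_n = 73.125 kips/bolt. φR_n = 0.75 × (2×68.555 + 4×73.125) = 322.2 kips.
Block shear: shear path 2×[1.8125+2×2.8125] = 2×7.4375 in, A_gv = 9.2969, A_nv = 2×(7.4375 − 2.5×0.875)×0.625 = 6.5625 in²; tension across gage: (1.9375 − 1×0.875)×0.625 = 0.66406 in². R_n = min(0.6×65×6.5625, 0.6×50×9.2969) + 1.0×65×0.66406 = min(255.94, 278.91) + 43.164 = 299.1 kips. φR_n = 0.75 × 299.1 = 224.3 kips.
Tension yield (gross): A_g = 7.875×0.625 = 4.9219 in². φR_n = 0.90 × 50 × 4.9219 = 221.5 kips.
Governing: min(107.4, 322.2, 224.3, 221.5) = 107.4 kips → bolt shear.

107.4 kips (bolt shear governs)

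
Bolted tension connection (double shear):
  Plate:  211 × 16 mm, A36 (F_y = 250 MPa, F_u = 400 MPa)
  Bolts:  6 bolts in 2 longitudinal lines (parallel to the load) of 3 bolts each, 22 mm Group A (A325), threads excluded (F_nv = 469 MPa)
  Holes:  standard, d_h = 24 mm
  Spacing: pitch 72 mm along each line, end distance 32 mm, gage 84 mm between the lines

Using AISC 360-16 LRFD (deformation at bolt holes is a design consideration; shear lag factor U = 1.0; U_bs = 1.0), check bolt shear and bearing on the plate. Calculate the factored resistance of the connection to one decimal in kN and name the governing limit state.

1244.2 kN (bearing governs)

Bolt shear: A_b = π(22)²/4 = 380.13 mm². φR_n = 0.75 × 469 × 380.13 × 6 × 2 = 1604.5 kN.
Bearing (16 mm plate, F_u = 400 MPa): end bolts L_c = 32 − 24/2 = 20, R_n = min(1.2×20×16×400, 2.4×22×16×400) = 153.6 kN/bolt; interior L_c = 72 − 24 = 48, R_n = 337.92 kN/bolt. φR_n = 0.75 × (2×153.6 + 4×337.92) = 1244.2 kN.
Governing: min(1604.5, 1244.2) = 1244.2 kN → bearing.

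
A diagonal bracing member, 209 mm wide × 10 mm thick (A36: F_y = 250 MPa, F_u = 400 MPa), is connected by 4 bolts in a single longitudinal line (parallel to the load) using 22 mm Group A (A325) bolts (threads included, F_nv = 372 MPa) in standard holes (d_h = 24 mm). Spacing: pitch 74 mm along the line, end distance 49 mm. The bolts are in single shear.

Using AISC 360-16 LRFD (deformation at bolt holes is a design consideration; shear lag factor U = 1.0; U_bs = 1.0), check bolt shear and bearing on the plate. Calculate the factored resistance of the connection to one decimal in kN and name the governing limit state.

424.2 kN (bolt shear governs)

Bolt shear: A_b = π(22)²/4 = 380.13 mm². φR_n = 0.75 × 372 × 380.13 × 4 × 1 = 424.2 kN.
Bearing (10 mm plate, F_u = 400 MPa): end bolts L_c = 49 − 24/2 = 37, R_n = min(1.2×37×10×400, 2.4×22×10×400) = 177.6 kN/bolt; interior L_c = 74 − 24 = 50, R_n = 211.2 kN/bolt. φR_n = 0.75 × (1×177.6 + 3×211.2) = 608.4 kN.
Governing: min(424.2, 608.4) = 424.2 kN → bolt shear.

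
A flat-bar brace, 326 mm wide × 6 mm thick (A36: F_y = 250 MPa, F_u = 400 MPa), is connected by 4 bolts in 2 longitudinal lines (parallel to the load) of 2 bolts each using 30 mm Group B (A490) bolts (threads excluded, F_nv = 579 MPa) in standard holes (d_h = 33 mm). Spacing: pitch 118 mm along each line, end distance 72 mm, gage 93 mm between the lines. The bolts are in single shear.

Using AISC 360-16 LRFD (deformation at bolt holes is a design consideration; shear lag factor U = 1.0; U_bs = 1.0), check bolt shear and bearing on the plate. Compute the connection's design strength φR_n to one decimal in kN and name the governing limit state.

499.0 kN (bearing governs)

Bolt shear: A_b = π(30)²/4 = 706.86 mm². φR_n = 0.75 × 579 × 706.86 × 4 × 1 = 1227.8 kN.
Bearing (6 mm plate, F_u = 400 MPa): end bolts L_c = 72 − 33/2 = 55.5, R_n = min(1.2×55.5×6×400, 2.4×30×6×400) = 159.84 kN/bolt; interior L_c = 118 − 33 = 85, R_n = 172.8 kN/bolt. φR_n = 0.75 × (2×159.84 + 2×172.8) = 499.0 kN.
Governing: min(1227.8, 499.0) = 499.0 kN → bearing.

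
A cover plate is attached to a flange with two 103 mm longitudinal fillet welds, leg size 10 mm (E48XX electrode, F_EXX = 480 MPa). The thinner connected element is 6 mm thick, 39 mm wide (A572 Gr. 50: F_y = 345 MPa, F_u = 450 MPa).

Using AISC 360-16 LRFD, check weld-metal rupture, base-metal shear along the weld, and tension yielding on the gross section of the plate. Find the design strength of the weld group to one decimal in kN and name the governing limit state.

72.7 kN (gross-section yield governs)

Weld metal: throat = 0.707×10 = 7.07 mm, L = 2×103 = 206 mm. φR_n = 0.75 × 0.6 × 480 × 7.07 × 206 = 314.6 kN.
Base metal shear (6 mm plate): yield φR_n = 1.0×0.6×345×6×206 = 255.9 kN; rupture φR_n = 0.75×0.6×450×6×206 = 250.3 kN; take 250.3 kN (rupture).
Tension yield (gross): A_g = 39×6 = 234 mm². φR_n = 0.90 × 345 × 234 = 72.7 kN.
Governing: min(314.6, 250.3, 72.7) = 72.7 kN → gross-section yield.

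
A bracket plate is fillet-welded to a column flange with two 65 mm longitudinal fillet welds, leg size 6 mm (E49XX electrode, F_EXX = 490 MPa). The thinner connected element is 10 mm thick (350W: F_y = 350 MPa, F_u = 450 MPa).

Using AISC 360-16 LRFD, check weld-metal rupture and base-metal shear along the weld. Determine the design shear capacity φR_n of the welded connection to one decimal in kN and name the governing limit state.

Weld metal: throat = 0.707×6 = 4.242 mm, L = 2×65 = 130 mm. φR_n = 0.75 × 0.6 × 490 × 4.242 × 130 = 121.6 kN.
Base metal shear (10 mm plate): yield φR_n = 1.0×0.6×350×10×130 = 273.0 kN; rupture φR_n = 0.75×0.6×450×10×130 = 263.3 kN; take 263.3 kN (rupture).
Governing: min(121.6, 263.3) = 121.6 kN → weld metal.

121.6 kN (weld metal governs)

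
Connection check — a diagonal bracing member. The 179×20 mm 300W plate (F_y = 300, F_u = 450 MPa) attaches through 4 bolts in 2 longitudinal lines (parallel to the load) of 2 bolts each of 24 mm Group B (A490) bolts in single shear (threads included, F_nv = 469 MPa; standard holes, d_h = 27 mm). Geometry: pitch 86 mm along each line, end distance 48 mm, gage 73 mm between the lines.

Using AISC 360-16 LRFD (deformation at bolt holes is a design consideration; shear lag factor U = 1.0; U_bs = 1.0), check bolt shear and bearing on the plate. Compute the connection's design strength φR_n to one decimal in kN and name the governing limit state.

Bolt shear: A_b = π(24)²/4 = 452.39 mm². φR_n = 0.75 × 469 × 452.39 × 4 × 1 = 636.5 kN.
Bearing (20 mm plate, F_u = 450 MPa): end bolts L_c = 48 − 27/2 = 34.5, R_n = min(1.2×34.5×20×450, 2.4×24×20×450) = 372.6 kN/bolt; interior L_c = 86 − 27 = 59, R_n = 518.4 kN/bolt. φR_n = 0.75 × (2×372.6 + 2×518.4) = 1336.5 kN.
Governing: min(636.5, 1336.5) = 636.5 kN → bolt shear.

636.5 kN (bolt shear governs)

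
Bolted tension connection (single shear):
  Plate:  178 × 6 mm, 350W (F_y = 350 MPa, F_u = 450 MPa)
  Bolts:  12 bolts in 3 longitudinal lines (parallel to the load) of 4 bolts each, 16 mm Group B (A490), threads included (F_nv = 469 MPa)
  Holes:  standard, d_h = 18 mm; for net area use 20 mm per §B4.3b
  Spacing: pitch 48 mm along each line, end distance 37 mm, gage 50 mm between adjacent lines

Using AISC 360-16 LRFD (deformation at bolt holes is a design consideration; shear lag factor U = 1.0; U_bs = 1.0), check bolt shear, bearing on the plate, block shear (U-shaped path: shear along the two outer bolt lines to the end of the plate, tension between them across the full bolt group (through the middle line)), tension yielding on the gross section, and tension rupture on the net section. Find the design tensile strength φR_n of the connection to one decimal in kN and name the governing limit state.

Bolt shear: A_b = π(16)²/4 = 201.06 mm². φR_n = 0.75 × 469 × 201.06 × 12 × 1 = 848.7 kN.
Bearing (6 mm plate, F_u = 450 MPa): end bolts L_c = 37 − 18/2 = 28, R_n = min(1.2×28×6×450, 2.4×16×6×450) = 90.72 kN/bolt; interior L_c = 48 − 18 = 30, R_n = 97.2 kN/bolt. φR_n = 0.75 × (3×90.72 + 9×97.2) = 860.2 kN.
Block shear: shear path 2×[37+3×48] = 2×181 mm, A_gv = 2172, A_nv = 2×(181 − 3.5×20)×6 = 1332 mm²; tension across gage: (100 − 2×20)×6 = 360 mm². R_n = min(0.6×450×1332, 0.6×350×2172) + 1.0×450×360 = min(359.64, 456.12) + 162 = 521.64 kN. φR_n = 0.75 × 521.64 = 391.2 kN.
Tension yield (gross): A_g = 178×6 = 1068 mm². φR_n = 0.90 × 350 × 1068 = 336.4 kN.
Tension rupture (net): A_n = (178 − 3×20)×6 = 708 mm² (U = 1.0, A_e = A_n). φR_n = 0.75 × 450 × 708 = 239.0 kN.
Governing: min(848.7, 860.2, 391.2, 336.4, 239.0) = 239.0 kN → net-section rupture.

239.0 kN (net-section rupture governs)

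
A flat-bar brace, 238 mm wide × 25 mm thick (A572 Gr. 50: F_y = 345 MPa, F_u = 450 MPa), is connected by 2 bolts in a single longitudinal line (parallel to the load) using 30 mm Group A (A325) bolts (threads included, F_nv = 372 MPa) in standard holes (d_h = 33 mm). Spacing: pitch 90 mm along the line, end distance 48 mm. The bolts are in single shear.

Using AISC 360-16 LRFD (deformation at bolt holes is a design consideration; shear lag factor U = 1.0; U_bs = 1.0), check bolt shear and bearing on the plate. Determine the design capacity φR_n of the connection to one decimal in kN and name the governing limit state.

394.4 kN (bolt shear governs)

Bolt shear: A_b = π(30)²/4 = 706.86 mm². φR_n = 0.75 × 372 × 706.86 × 2 × 1 = 394.4 kN.
Bearing (25 mm plate, F_u = 450 MPa): end bolts L_c = 48 − 33/2 = 31.5, R_n = min(1.2×31.5×25×450, 2.4×30×25×450) = 425.25 kN/bolt; interior L_c = 90 − 33 = 57, R_n = 769.5 kN/bolt. φR_n = 0.75 × (1×425.25 + 1×769.5) = 896.1 kN.
Governing: min(394.4, 896.1) = 394.4 kN → bolt shear.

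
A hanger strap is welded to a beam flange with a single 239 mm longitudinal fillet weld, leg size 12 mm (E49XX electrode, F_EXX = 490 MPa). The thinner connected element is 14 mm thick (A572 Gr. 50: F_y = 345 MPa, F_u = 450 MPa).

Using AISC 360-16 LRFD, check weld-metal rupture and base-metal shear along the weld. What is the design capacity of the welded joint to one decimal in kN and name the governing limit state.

447.1 kN (weld metal governs)

Weld metal: throat = 0.707×12 = 8.484 mm, L = 239 mm. φR_n = 0.75 × 0.6 × 490 × 8.484 × 239 = 447.1 kN.
Base metal shear (14 mm plate): yield φR_n = 1.0×0.6×345×14×239 = 692.6 kN; rupture φR_n = 0.75×0.6×450×14×239 = 677.6 kN; take 677.6 kN (rupture).
Governing: min(447.1, 677.6) = 447.1 kN → weld metal.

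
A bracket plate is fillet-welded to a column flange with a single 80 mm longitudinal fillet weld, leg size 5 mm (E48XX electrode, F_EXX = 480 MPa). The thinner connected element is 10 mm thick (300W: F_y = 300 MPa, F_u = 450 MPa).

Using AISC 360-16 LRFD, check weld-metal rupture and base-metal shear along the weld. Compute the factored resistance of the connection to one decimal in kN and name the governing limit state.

61.1 kN (weld metal governs)

Weld metal: throat = 0.707×5 = 3.535 mm, L = 80 mm. φR_n = 0.75 × 0.6 × 480 × 3.535 × 80 = 61.1 kN.
Base metal shear (10 mm plate): yield φR_n = 1.0×0.6×300×10×80 = 144.0 kN; rupture φR_n = 0.75×0.6×450×10×80 = 162.0 kN; take 144.0 kN (yield).
Governing: min(61.1, 144.0) = 61.1 kN → weld metal.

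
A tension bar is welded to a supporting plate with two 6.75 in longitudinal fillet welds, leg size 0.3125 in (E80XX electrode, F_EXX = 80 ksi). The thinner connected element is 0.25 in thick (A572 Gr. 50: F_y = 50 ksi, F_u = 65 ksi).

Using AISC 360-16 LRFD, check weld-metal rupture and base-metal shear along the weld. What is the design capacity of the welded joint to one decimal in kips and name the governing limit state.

Weld metal: throat = 0.707×0.3125 = 0.22094 in, L = 2×6.75 = 13.5 in. φR_n = 0.75 × 0.6 × 80 × 0.22094 × 13.5 = 107.4 kips.
Base metal shear (0.25 in plate): yield φR_n = 1.0×0.6×50×0.25×13.5 = 101.3 kips; rupture φR_n = 0.75×0.6×65×0.25×13.5 = 98.7 kips; take 98.7 kips (rupture).
Governing: min(107.4, 98.7) = 98.7 kips → base-metal shear.

98.7 kips (base-metal shear governs)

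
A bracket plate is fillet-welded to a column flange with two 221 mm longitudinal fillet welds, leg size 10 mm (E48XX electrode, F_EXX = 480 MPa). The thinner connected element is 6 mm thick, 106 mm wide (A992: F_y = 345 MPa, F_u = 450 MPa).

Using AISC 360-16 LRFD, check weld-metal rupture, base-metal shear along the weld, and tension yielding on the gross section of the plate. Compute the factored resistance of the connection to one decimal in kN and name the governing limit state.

Weld metal: throat = 0.707×10 = 7.07 mm, L = 2×221 = 442 mm. φR_n = 0.75 × 0.6 × 480 × 7.07 × 442 = 675.0 kN.
Base metal shear (6 mm plate): yield φR_n = 1.0×0.6×345×6×442 = 549.0 kN; rupture φR_n = 0.75×0.6×450×6×442 = 537.0 kN; take 537.0 kN (rupture).
Tension yield (gross): A_g = 106×6 = 636 mm². φR_n = 0.90 × 345 × 636 = 197.5 kN.
Governing: min(675.0, 537.0, 197.5) = 197.5 kN → gross-section yield.

197.5 kN (gross-section yield governs)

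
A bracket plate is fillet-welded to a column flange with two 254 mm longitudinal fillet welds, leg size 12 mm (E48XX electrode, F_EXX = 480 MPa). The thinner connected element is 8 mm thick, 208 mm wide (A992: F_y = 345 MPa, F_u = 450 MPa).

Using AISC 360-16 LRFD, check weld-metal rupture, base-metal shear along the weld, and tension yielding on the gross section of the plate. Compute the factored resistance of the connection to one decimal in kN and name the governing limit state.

Weld metal: throat = 0.707×12 = 8.484 mm, L = 2×254 = 508 mm. φR_n = 0.75 × 0.6 × 480 × 8.484 × 508 = 930.9 kN.
Base metal shear (8 mm plate): yield φR_n = 1.0×0.6×345×8×508 = 841.2 kN; rupture φR_n = 0.75×0.6×450×8×508 = 823.0 kN; take 823.0 kN (rupture).
Tension yield (gross): A_g = 208×8 = 1664 mm². φR_n = 0.90 × 345 × 1664 = 516.7 kN.
Governing: min(930.9, 823.0, 516.7) = 516.7 kN → gross-section yield.

516.7 kN (gross-section yield governs)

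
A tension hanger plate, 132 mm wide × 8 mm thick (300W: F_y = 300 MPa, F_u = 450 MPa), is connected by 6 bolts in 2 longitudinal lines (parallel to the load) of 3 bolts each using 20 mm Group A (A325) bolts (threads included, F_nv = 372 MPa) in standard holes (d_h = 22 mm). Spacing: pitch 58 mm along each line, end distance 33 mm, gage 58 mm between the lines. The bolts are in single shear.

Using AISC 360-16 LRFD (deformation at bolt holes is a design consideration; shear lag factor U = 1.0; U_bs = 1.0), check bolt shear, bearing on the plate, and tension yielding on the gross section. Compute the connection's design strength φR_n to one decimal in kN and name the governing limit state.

285.1 kN (gross-section yield governs)

Bolt shear: A_b = π(20)²/4 = 314.16 mm². φR_n = 0.75 × 372 × 314.16 × 6 × 1 = 525.9 kN.
Bearing (8 mm plate, F_u = 450 MPa): end bolts L_c = 33 − 22/2 = 22, R_n = min(1.2×22×8×450, 2.4×20×8×450) = 95.04 kN/bolt; interior L_c = 58 − 22 = 36, R_n = 155.52 kN/bolt. φR_n = 0.75 × (2×95.04 + 4×155.52) = 609.1 kN.
Tension yield (gross): A_g = 132×8 = 1056 mm². φR_n = 0.90 × 300 × 1056 = 285.1 kN.
Governing: min(525.9, 609.1, 285.1) = 285.1 kN → gross-section yield.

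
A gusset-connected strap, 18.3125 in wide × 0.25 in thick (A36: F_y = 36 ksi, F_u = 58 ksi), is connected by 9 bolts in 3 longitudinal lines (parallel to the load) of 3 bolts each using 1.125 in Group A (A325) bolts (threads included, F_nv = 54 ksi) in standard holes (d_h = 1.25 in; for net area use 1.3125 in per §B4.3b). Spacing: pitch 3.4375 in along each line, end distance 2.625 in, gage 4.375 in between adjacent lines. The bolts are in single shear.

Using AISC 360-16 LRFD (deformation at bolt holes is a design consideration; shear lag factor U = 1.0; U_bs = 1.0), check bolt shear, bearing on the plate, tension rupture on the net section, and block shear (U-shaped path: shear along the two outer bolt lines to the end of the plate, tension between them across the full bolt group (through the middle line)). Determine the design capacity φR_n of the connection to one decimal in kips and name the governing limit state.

Bolt shear: A_b = π(1.125)²/4 = 0.99402 in². φR_n = 0.75 × 54 × 0.99402 × 9 × 1 = 362.3 kips.
Bearing (0.25 in plate, F_u = 58 ksi): end bolts L_c = 2.625 − 1.25/2 = 2, R_n = min(1.2×2×0.25×58, 2.4×1.125×0.25×58) = 34.8 kips/bolt; interior L_c = 3.4375 − 1.25 = 2.1875, R_n = 38.063 kips/bolt. φR_n = 0.75 × (3×34.8 + 6×38.063) = 249.6 kips.
Tension rupture (net): A_n = (18.3125 − 3×1.3125)×0.25 = 3.5938 in² (U = 1.0, A_e = A_n). φR_n = 0.75 × 58 × 3.5938 = 156.3 kips.
Block shear: shear path 2×[2.625+2×3.4375] = 2×9.5 in, A_gv = 4.75, A_nv = 2×(9.5 − 2.5×1.3125)×0.25 = 3.1094 in²; tension across gage: (8.75 − 2×1.3125)×0.25 = 1.5313 in². R_n = min(0.6×58×3.1094, 0.6×36×4.75) + 1.0×58×1.5313 = min(108.21, 102.6) + 88.815 = 191.42 kips. φR_n = 0.75 × 191.42 = 143.6 kips.
Governing: min(362.3, 249.6, 156.3, 143.6) = 143.6 kips → block shear.

143.6 kips (block shear governs)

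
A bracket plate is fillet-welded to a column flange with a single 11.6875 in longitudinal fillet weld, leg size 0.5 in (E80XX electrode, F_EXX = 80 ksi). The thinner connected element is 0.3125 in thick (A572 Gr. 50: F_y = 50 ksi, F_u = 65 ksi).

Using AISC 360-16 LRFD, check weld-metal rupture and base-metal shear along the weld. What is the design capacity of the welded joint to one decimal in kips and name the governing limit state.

106.8 kips (base-metal shear governs)

Weld metal: throat = 0.707×0.5 = 0.3535 in, L = 11.6875 in. φR_n = 0.75 × 0.6 × 80 × 0.3535 × 11.6875 = 148.7 kips.
Base metal shear (0.3125 in plate): yield φR_n = 1.0×0.6×50×0.3125×11.6875 = 109.6 kips; rupture φR_n = 0.75×0.6×65×0.3125×11.6875 = 106.8 kips; take 106.8 kips (rupture).
Governing: min(148.7, 106.8) = 106.8 kips → base-metal shear.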